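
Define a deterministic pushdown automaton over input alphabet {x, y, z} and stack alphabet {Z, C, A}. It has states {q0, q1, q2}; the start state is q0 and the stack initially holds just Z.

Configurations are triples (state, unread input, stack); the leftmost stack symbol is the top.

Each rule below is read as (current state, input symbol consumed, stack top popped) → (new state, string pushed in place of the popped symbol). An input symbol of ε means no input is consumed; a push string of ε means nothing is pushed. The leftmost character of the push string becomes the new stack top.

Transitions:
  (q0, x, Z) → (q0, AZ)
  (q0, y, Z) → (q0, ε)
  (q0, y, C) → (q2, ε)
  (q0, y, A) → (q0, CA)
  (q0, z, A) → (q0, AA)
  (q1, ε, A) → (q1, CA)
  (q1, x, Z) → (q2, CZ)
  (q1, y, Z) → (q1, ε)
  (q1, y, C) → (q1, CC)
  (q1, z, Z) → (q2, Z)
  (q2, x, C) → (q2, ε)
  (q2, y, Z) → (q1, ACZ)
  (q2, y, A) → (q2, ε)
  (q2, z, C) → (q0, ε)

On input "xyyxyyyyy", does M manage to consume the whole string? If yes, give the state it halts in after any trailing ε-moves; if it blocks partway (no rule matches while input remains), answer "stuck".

(q0, xyyxyyyyy, Z) ⊢ (q0, yyxyyyyy, AZ) ⊢ (q0, yxyyyyy, CAZ) ⊢ (q2, xyyyyy, AZ)
No transition for (q2, x, top A); M blocks with input xyyyyy remaining.

stuck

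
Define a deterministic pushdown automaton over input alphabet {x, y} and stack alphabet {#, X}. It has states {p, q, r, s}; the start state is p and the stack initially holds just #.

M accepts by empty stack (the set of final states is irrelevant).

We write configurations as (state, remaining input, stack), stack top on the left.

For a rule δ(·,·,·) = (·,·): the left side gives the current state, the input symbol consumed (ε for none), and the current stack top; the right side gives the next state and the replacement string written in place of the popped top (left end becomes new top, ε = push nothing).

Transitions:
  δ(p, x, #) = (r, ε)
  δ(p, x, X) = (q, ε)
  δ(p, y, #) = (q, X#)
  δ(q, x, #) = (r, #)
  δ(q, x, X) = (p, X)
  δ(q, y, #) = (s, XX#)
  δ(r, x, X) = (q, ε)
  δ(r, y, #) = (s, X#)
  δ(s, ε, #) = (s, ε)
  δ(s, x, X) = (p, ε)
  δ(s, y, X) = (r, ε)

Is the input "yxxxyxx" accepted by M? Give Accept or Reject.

(p, yxxxyxx, #) ⊢ (q, xxxyxx, X#) ⊢ (p, xxyxx, X#) ⊢ (q, xyxx, #) ⊢ (r, yxx, #) ⊢ (s, xx, X#) ⊢ (p, x, #) ⊢ (r, ε, ε)
All input consumed and the stack is empty.

Accept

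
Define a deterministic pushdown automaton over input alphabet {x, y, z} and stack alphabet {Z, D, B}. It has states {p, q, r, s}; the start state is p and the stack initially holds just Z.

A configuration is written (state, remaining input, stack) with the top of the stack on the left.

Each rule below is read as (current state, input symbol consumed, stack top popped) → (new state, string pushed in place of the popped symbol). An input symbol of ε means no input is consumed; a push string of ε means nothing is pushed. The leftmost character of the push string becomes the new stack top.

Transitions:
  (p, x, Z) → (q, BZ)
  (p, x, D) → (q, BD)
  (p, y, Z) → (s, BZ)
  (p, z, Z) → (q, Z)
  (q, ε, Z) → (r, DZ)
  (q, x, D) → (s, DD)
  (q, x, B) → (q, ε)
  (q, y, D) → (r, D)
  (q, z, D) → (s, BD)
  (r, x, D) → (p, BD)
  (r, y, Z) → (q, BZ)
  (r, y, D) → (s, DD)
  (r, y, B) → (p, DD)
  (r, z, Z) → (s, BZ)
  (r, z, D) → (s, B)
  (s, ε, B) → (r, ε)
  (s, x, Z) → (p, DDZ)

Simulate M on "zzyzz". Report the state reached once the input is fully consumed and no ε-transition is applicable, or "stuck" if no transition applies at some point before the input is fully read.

stuck

(p, zzyzz, Z) ⊢ (q, zyzz, Z) ⊢ (r, zyzz, DZ) ⊢ (s, yzz, BZ) ⊢ (r, yzz, Z) ⊢ (q, zz, BZ)
No transition for (q, z, top B); M blocks with input zz remaining.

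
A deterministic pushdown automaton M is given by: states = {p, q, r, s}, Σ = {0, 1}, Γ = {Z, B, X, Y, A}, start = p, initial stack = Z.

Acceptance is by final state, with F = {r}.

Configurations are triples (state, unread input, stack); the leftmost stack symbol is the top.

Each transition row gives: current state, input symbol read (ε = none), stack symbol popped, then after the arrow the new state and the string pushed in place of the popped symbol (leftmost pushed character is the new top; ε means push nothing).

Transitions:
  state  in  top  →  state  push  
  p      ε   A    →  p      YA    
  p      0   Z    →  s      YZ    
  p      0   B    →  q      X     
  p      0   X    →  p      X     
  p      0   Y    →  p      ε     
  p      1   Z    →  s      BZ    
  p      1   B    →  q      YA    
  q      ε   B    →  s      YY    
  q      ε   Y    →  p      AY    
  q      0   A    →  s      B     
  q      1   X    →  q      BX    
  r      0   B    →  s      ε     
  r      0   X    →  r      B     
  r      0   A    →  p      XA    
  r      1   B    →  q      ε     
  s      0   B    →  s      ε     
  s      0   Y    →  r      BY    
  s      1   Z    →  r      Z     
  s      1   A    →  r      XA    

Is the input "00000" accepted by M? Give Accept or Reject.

(p, 00000, Z) ⊢ (s, 0000, YZ) ⊢ (r, 000, BYZ) ⊢ (s, 00, YZ) ⊢ (r, 0, BYZ) ⊢ (s, ε, YZ)
All input consumed; state s ∉ F and no further ε-move applies.

Reject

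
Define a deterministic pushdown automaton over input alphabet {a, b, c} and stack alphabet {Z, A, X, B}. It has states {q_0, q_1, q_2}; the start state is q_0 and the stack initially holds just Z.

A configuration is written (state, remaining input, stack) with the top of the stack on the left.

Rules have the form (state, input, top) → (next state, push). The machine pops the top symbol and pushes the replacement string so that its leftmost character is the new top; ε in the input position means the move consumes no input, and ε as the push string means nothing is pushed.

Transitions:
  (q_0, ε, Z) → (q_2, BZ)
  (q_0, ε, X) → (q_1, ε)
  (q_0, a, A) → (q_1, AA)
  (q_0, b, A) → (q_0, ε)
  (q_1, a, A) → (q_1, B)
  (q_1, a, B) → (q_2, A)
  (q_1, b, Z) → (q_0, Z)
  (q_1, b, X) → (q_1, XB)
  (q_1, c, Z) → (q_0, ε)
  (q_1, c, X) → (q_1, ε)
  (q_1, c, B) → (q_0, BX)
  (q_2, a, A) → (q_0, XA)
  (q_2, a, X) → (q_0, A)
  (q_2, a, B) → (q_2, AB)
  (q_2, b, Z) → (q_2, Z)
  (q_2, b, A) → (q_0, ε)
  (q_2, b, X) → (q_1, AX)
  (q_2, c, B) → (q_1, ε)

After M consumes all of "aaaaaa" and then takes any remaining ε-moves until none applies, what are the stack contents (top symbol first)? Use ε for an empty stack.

BBZ

(q_0, aaaaaa, Z)
  ε-move, top Z: go to q_2, push BZ → (q_2, aaaaaa, BZ)
  read a, top B: go to q_2, push AB → (q_2, aaaaa, ABZ)
  read a, top A: go to q_0, push XA → (q_0, aaaa, XABZ)
  ε-move, top X: go to q_1, push ε → (q_1, aaaa, ABZ)
  read a, top A: go to q_1, push B → (q_1, aaa, BBZ)
  read a, top B: go to q_2, push A → (q_2, aa, ABZ)
  read a, top A: go to q_0, push XA → (q_0, a, XABZ)
  ε-move, top X: go to q_1, push ε → (q_1, a, ABZ)
  read a, top A: go to q_1, push B → (q_1, ε, BBZ)
All input consumed in state q_1 with stack BBZ.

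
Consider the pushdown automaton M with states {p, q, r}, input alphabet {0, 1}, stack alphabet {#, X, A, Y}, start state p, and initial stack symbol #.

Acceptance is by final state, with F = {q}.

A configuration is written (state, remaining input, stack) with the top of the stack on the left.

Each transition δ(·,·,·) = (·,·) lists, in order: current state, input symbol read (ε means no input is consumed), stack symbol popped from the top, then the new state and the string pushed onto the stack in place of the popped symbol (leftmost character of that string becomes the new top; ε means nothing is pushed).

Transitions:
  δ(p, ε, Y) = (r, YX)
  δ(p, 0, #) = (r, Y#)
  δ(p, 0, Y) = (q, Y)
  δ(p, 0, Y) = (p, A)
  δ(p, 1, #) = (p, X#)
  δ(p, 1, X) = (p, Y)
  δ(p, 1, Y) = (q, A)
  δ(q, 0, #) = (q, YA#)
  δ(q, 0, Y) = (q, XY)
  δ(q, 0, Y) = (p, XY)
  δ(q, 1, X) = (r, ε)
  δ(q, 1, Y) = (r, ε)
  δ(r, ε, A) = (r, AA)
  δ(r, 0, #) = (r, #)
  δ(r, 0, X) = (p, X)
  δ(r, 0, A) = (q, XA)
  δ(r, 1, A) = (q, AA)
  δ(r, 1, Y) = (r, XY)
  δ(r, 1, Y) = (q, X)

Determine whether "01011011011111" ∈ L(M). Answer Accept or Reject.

Reject

No computation consumes all input and reaches a final state.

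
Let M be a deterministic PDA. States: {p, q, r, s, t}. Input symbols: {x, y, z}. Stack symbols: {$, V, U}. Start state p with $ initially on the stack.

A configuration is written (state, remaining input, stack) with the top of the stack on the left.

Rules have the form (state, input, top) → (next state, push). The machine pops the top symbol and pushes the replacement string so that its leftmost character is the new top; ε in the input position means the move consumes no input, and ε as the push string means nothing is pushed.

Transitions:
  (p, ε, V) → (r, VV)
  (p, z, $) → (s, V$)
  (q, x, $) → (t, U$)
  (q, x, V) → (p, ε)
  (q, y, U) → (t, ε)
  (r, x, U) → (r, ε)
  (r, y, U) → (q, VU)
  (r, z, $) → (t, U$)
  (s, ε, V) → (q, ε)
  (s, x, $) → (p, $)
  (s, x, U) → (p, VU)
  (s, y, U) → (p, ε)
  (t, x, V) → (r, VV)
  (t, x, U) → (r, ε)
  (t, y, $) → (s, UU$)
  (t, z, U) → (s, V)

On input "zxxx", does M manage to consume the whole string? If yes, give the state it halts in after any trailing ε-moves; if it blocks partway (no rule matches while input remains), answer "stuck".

(p, zxxx, $)
  read z, top $: go to s, push V$ → (s, xxx, V$)
  ε-move, top V: go to q, push ε → (q, xxx, $)
  read x, top $: go to t, push U$ → (t, xx, U$)
  read x, top U: go to r, push ε → (r, x, $)
No transition for (r, x, top $); M blocks with input x remaining.

stuck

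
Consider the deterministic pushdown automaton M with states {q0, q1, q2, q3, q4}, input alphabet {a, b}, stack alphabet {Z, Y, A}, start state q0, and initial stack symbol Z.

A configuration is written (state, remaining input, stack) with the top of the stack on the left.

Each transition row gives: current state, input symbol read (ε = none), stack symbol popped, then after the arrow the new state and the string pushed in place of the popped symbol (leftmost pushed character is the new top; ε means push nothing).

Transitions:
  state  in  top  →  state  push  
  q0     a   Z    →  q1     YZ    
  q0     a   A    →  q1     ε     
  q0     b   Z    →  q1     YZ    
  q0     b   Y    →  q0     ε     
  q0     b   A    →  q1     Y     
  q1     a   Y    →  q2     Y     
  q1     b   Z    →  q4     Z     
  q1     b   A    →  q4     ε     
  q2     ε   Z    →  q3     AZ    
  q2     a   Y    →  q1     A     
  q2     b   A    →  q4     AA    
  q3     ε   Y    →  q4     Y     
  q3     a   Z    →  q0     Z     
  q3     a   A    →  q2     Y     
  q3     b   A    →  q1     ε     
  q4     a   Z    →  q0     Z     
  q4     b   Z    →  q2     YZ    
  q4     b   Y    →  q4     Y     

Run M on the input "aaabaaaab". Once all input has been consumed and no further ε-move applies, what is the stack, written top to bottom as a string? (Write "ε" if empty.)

Z

(q0, aaabaaaab, Z) ⊢ (q1, aabaaaab, YZ) ⊢ (q2, abaaaab, YZ) ⊢ (q1, baaaab, AZ) ⊢ (q4, aaaab, Z) ⊢ (q0, aaab, Z) ⊢ (q1, aab, YZ) ⊢ (q2, ab, YZ) ⊢ (q1, b, AZ) ⊢ (q4, ε, Z)
All input consumed in state q4 with stack Z.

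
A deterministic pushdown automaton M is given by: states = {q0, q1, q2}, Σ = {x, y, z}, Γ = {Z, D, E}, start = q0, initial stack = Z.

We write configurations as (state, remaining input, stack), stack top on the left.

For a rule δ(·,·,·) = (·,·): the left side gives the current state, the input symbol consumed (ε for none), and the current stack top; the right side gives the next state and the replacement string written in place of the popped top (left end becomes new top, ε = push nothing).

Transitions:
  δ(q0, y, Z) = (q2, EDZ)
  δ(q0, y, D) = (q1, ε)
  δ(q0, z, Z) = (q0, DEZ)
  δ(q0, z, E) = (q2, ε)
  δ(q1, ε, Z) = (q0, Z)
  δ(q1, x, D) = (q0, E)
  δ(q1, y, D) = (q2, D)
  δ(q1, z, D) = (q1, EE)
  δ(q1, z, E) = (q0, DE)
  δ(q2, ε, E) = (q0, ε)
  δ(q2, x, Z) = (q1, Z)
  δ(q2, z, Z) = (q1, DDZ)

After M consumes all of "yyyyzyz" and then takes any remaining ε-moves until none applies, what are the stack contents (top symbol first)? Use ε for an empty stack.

DEZ

(q0, yyyyzyz, Z) ⊢ (q2, yyyzyz, EDZ) ⊢ (q0, yyyzyz, DZ) ⊢ (q1, yyzyz, Z) ⊢ (q0, yyzyz, Z) ⊢ (q2, yzyz, EDZ) ⊢ (q0, yzyz, DZ) ⊢ (q1, zyz, Z) ⊢ (q0, zyz, Z) ⊢ (q0, yz, DEZ) ⊢ (q1, z, EZ) ⊢ (q0, ε, DEZ)
All input consumed in state q0 with stack DEZ.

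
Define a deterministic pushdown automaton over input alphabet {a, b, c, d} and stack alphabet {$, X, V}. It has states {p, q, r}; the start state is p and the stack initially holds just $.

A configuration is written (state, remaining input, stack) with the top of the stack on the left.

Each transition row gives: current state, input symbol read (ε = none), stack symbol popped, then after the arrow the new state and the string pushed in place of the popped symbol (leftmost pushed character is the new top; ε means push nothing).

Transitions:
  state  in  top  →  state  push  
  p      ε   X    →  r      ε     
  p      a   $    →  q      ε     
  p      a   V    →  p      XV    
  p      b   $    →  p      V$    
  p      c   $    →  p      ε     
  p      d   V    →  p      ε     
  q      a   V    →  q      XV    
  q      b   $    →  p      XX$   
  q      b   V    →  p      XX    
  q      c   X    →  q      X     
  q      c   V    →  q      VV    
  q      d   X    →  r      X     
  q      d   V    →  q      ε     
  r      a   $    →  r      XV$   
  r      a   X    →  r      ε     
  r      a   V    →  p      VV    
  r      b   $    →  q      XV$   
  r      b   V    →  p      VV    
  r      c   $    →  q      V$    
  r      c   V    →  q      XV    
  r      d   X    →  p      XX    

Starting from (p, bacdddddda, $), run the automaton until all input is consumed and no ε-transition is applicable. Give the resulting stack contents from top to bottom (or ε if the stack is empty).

V$

(p, bacdddddda, $)
  read b, top $: go to p, push V$ → (p, acdddddda, V$)
  read a, top V: go to p, push XV → (p, cdddddda, XV$)
  ε-move, top X: go to r, push ε → (r, cdddddda, V$)
  read c, top V: go to q, push XV → (q, dddddda, XV$)
  read d, top X: go to r, push X → (r, ddddda, XV$)
  read d, top X: go to p, push XX → (p, dddda, XXV$)
  ε-move, top X: go to r, push ε → (r, dddda, XV$)
  read d, top X: go to p, push XX → (p, ddda, XXV$)
  ε-move, top X: go to r, push ε → (r, ddda, XV$)
  read d, top X: go to p, push XX → (p, dda, XXV$)
  ε-move, top X: go to r, push ε → (r, dda, XV$)
  read d, top X: go to p, push XX → (p, da, XXV$)
  ε-move, top X: go to r, push ε → (r, da, XV$)
  read d, top X: go to p, push XX → (p, a, XXV$)
  ε-move, top X: go to r, push ε → (r, a, XV$)
  read a, top X: go to r, push ε → (r, ε, V$)
All input consumed in state r with stack V$.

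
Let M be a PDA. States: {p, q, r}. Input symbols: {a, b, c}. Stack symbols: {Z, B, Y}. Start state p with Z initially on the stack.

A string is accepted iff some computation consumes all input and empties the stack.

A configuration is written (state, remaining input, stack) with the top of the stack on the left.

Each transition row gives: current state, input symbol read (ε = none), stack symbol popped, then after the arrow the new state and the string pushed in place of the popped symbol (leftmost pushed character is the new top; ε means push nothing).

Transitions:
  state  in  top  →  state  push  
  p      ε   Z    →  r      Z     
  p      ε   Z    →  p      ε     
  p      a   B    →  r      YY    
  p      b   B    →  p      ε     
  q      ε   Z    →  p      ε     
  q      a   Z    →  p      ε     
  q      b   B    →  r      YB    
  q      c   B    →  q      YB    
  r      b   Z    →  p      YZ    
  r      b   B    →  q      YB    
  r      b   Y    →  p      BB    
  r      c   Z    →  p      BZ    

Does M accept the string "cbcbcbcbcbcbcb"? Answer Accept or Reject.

Accept

One accepting computation: (p, cbcbcbcbcbcbcb, Z) ⊢ (r, cbcbcbcbcbcbcb, Z) ⊢ (p, bcbcbcbcbcbcb, BZ) ⊢ (p, cbcbcbcbcbcb, Z) ⊢ (r, cbcbcbcbcbcb, Z) ⊢ (p, bcbcbcbcbcb, BZ) ⊢ (p, cbcbcbcbcb, Z) ⊢ (r, cbcbcbcbcb, Z) ⊢ (p, bcbcbcbcb, BZ) ⊢ (p, cbcbcbcb, Z) ⊢ (r, cbcbcbcb, Z) ⊢ (p, bcbcbcb, BZ) ⊢ (p, cbcbcb, Z) ⊢ (r, cbcbcb, Z) ⊢ (p, bcbcb, BZ) ⊢ (p, cbcb, Z) ⊢ (r, cbcb, Z) ⊢ (p, bcb, BZ) ⊢ (p, cb, Z) ⊢ (r, cb, Z) ⊢ (p, b, BZ) ⊢ (p, ε, Z) ⊢ (p, ε, ε)
All input consumed and the stack is empty.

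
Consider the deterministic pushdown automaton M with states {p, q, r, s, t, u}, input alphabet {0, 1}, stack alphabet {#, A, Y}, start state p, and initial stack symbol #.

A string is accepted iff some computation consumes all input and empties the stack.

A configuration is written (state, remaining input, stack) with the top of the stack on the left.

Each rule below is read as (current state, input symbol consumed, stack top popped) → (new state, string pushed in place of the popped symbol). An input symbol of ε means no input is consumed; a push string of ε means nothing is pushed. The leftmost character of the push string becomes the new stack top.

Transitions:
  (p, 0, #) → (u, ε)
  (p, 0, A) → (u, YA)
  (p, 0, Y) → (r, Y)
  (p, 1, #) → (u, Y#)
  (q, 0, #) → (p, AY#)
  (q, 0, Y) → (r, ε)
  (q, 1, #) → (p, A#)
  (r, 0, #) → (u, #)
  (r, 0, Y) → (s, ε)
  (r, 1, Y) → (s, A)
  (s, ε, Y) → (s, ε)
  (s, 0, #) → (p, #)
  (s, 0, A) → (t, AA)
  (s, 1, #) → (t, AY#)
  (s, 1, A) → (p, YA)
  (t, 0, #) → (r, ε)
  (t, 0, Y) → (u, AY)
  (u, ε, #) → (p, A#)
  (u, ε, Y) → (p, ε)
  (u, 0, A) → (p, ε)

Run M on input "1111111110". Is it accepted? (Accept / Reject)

Accept

(p, 1111111110, #)
  read 1, top #: go to u, push Y# → (u, 111111110, Y#)
  ε-move, top Y: go to p, push ε → (p, 111111110, #)
  read 1, top #: go to u, push Y# → (u, 11111110, Y#)
  ε-move, top Y: go to p, push ε → (p, 11111110, #)
  read 1, top #: go to u, push Y# → (u, 1111110, Y#)
  ε-move, top Y: go to p, push ε → (p, 1111110, #)
  read 1, top #: go to u, push Y# → (u, 111110, Y#)
  ε-move, top Y: go to p, push ε → (p, 111110, #)
  read 1, top #: go to u, push Y# → (u, 11110, Y#)
  ε-move, top Y: go to p, push ε → (p, 11110, #)
  read 1, top #: go to u, push Y# → (u, 1110, Y#)
  ε-move, top Y: go to p, push ε → (p, 1110, #)
  read 1, top #: go to u, push Y# → (u, 110, Y#)
  ε-move, top Y: go to p, push ε → (p, 110, #)
  read 1, top #: go to u, push Y# → (u, 10, Y#)
  ε-move, top Y: go to p, push ε → (p, 10, #)
  read 1, top #: go to u, push Y# → (u, 0, Y#)
  ε-move, top Y: go to p, push ε → (p, 0, #)
  read 0, top #: go to u, push ε → (u, ε, ε)
All input consumed and the stack is empty.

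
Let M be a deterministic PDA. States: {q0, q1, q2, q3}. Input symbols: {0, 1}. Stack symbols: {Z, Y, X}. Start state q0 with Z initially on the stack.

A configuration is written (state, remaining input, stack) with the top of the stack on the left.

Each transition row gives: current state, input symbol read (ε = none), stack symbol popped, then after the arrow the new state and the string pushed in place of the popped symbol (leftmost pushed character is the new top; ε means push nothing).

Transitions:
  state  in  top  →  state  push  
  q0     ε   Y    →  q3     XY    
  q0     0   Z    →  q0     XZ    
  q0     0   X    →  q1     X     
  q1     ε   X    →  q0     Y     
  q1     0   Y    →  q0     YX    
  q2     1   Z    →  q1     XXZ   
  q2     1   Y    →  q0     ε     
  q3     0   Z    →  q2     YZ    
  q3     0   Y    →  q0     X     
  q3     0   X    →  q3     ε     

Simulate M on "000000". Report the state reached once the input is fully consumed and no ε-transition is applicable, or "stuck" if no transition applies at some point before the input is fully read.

(q0, 000000, Z) ⊢ (q0, 00000, XZ) ⊢ (q1, 0000, XZ) ⊢ (q0, 0000, YZ) ⊢ (q3, 0000, XYZ) ⊢ (q3, 000, YZ) ⊢ (q0, 00, XZ) ⊢ (q1, 0, XZ) ⊢ (q0, 0, YZ) ⊢ (q3, 0, XYZ) ⊢ (q3, ε, YZ)
All input consumed; M is in state q3.

q3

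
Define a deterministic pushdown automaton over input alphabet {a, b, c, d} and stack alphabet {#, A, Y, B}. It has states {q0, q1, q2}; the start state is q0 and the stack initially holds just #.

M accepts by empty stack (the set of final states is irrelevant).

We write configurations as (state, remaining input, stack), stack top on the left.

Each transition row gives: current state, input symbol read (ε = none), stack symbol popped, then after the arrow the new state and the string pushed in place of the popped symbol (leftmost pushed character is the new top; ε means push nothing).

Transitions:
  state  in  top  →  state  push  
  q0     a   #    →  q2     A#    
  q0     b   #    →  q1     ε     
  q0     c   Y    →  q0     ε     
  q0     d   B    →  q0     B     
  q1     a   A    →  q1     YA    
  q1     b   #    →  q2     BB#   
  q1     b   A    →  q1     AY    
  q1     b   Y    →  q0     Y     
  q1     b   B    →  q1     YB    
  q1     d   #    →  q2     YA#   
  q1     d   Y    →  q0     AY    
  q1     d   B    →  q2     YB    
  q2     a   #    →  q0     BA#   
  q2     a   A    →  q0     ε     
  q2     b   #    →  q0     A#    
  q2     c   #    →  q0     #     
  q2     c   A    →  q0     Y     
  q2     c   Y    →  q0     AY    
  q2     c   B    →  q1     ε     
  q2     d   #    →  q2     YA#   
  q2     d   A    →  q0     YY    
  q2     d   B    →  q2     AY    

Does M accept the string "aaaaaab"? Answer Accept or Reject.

(q0, aaaaaab, #) ⊢ (q2, aaaaab, A#) ⊢ (q0, aaaab, #) ⊢ (q2, aaab, A#) ⊢ (q0, aab, #) ⊢ (q2, ab, A#) ⊢ (q0, b, #) ⊢ (q1, ε, ε)
All input consumed and the stack is empty.

Accept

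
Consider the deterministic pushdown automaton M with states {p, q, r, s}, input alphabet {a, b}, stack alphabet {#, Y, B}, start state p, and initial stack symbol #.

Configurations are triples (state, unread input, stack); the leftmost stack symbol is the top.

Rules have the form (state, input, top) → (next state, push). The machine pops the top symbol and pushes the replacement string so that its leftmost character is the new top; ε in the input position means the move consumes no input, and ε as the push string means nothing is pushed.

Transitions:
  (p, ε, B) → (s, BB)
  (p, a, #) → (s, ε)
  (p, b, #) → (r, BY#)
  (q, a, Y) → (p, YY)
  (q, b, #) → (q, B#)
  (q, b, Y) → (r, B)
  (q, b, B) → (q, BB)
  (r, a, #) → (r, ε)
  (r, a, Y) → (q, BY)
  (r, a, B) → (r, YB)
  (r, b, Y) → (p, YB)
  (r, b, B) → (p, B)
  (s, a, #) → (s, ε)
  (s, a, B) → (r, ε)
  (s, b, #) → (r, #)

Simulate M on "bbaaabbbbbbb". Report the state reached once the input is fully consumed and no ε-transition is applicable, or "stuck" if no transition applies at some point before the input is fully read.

(p, bbaaabbbbbbb, #)
  read b, top #: go to r, push BY# → (r, baaabbbbbbb, BY#)
  read b, top B: go to p, push B → (p, aaabbbbbbb, BY#)
  ε-move, top B: go to s, push BB → (s, aaabbbbbbb, BBY#)
  read a, top B: go to r, push ε → (r, aabbbbbbb, BY#)
  read a, top B: go to r, push YB → (r, abbbbbbb, YBY#)
  read a, top Y: go to q, push BY → (q, bbbbbbb, BYBY#)
  read b, top B: go to q, push BB → (q, bbbbbb, BBYBY#)
  read b, top B: go to q, push BB → (q, bbbbb, BBBYBY#)
  read b, top B: go to q, push BB → (q, bbbb, BBBBYBY#)
  read b, top B: go to q, push BB → (q, bbb, BBBBBYBY#)
  read b, top B: go to q, push BB → (q, bb, BBBBBBYBY#)
  read b, top B: go to q, push BB → (q, b, BBBBBBBYBY#)
  read b, top B: go to q, push BB → (q, ε, BBBBBBBBYBY#)
All input consumed; M is in state q.

q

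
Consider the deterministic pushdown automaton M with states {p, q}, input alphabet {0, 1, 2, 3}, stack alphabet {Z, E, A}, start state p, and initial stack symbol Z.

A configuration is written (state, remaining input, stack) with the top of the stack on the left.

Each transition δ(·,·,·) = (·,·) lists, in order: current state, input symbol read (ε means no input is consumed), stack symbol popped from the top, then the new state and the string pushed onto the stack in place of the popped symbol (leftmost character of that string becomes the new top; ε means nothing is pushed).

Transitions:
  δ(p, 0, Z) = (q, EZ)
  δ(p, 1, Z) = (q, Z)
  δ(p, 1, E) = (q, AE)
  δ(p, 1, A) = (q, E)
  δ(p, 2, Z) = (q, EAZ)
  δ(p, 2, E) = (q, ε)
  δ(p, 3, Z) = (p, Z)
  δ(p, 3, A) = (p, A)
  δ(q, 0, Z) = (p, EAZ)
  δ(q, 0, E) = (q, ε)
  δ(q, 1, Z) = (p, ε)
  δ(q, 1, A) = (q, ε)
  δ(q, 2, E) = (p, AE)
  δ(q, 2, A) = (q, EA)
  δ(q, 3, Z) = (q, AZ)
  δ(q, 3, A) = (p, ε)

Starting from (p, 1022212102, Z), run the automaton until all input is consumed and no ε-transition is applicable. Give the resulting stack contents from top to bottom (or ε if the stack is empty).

(p, 1022212102, Z)
  read 1, top Z: go to q, push Z → (q, 022212102, Z)
  read 0, top Z: go to p, push EAZ → (p, 22212102, EAZ)
  read 2, top E: go to q, push ε → (q, 2212102, AZ)
  read 2, top A: go to q, push EA → (q, 212102, EAZ)
  read 2, top E: go to p, push AE → (p, 12102, AEAZ)
  read 1, top A: go to q, push E → (q, 2102, EEAZ)
  read 2, top E: go to p, push AE → (p, 102, AEEAZ)
  read 1, top A: go to q, push E → (q, 02, EEEAZ)
  read 0, top E: go to q, push ε → (q, 2, EEAZ)
  read 2, top E: go to p, push AE → (p, ε, AEEAZ)
All input consumed in state p with stack AEEAZ.

AEEAZ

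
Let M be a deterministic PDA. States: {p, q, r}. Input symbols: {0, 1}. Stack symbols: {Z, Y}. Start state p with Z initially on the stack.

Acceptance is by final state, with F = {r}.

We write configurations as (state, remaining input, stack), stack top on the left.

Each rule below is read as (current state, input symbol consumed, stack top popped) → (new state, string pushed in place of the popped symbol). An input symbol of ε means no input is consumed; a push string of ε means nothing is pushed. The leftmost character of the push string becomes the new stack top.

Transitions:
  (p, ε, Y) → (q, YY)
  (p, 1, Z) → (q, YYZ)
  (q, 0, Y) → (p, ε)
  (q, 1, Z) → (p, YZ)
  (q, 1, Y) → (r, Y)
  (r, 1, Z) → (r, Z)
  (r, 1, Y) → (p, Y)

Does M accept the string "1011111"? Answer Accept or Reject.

(p, 1011111, Z)
  read 1, top Z: go to q, push YYZ → (q, 011111, YYZ)
  read 0, top Y: go to p, push ε → (p, 11111, YZ)
  ε-move, top Y: go to q, push YY → (q, 11111, YYZ)
  read 1, top Y: go to r, push Y → (r, 1111, YYZ)
  read 1, top Y: go to p, push Y → (p, 111, YYZ)
  ε-move, top Y: go to q, push YY → (q, 111, YYYZ)
  read 1, top Y: go to r, push Y → (r, 11, YYYZ)
  read 1, top Y: go to p, push Y → (p, 1, YYYZ)
  ε-move, top Y: go to q, push YY → (q, 1, YYYYZ)
  read 1, top Y: go to r, push Y → (r, ε, YYYYZ)
All input consumed; state r ∈ F.

Accept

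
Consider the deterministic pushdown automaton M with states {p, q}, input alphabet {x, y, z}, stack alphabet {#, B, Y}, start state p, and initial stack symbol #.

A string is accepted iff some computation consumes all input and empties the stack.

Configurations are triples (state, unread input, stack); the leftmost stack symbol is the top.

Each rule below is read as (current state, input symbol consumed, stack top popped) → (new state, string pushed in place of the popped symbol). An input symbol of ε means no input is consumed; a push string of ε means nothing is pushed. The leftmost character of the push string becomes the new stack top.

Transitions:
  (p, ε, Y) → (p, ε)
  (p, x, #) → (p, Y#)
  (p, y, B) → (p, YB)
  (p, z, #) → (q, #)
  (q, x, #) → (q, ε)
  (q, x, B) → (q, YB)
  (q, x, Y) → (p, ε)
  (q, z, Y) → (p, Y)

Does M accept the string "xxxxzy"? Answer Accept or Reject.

Reject

(p, xxxxzy, #) ⊢ (p, xxxzy, Y#) ⊢ (p, xxxzy, #) ⊢ (p, xxzy, Y#) ⊢ (p, xxzy, #) ⊢ (p, xzy, Y#) ⊢ (p, xzy, #) ⊢ (p, zy, Y#) ⊢ (p, zy, #) ⊢ (q, y, #)
No transition applies at (q, y, #); input not fully consumed.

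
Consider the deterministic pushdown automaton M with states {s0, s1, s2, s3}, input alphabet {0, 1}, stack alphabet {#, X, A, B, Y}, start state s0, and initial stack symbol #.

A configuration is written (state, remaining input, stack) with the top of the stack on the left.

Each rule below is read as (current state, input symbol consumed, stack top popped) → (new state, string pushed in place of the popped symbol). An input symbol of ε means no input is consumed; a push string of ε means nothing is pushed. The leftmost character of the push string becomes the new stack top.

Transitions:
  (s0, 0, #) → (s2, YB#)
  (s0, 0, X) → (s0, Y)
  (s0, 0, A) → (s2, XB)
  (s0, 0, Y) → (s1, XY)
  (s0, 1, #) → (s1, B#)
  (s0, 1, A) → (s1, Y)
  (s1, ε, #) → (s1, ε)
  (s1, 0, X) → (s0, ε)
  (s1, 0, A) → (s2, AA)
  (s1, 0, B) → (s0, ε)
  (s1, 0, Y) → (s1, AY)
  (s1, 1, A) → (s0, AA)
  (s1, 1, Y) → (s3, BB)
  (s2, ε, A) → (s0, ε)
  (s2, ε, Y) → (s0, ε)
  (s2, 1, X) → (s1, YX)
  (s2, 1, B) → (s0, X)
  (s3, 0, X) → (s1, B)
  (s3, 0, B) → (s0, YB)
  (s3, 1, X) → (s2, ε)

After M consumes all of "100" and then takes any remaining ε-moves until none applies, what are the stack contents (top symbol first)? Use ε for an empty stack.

(s0, 100, #) ⊢ (s1, 00, B#) ⊢ (s0, 0, #) ⊢ (s2, ε, YB#) ⊢ (s0, ε, B#)
All input consumed in state s0 with stack B#.

B#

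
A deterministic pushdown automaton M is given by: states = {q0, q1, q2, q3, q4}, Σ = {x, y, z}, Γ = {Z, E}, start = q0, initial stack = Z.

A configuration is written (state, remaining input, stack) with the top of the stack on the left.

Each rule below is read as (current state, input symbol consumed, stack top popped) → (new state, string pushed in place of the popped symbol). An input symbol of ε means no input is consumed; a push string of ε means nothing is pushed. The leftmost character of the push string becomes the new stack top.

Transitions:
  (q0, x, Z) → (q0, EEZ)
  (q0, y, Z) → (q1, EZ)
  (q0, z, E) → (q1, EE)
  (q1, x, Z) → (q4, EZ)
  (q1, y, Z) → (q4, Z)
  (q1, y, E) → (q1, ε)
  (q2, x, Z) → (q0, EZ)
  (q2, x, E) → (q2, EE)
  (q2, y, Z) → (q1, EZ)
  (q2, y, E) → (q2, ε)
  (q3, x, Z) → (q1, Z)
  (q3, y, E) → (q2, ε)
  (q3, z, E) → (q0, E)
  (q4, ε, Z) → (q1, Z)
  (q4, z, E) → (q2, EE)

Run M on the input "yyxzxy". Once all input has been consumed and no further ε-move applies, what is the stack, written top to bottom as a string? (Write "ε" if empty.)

(q0, yyxzxy, Z)
  read y, top Z: go to q1, push EZ → (q1, yxzxy, EZ)
  read y, top E: go to q1, push ε → (q1, xzxy, Z)
  read x, top Z: go to q4, push EZ → (q4, zxy, EZ)
  read z, top E: go to q2, push EE → (q2, xy, EEZ)
  read x, top E: go to q2, push EE → (q2, y, EEEZ)
  read y, top E: go to q2, push ε → (q2, ε, EEZ)
All input consumed in state q2 with stack EEZ.

EEZ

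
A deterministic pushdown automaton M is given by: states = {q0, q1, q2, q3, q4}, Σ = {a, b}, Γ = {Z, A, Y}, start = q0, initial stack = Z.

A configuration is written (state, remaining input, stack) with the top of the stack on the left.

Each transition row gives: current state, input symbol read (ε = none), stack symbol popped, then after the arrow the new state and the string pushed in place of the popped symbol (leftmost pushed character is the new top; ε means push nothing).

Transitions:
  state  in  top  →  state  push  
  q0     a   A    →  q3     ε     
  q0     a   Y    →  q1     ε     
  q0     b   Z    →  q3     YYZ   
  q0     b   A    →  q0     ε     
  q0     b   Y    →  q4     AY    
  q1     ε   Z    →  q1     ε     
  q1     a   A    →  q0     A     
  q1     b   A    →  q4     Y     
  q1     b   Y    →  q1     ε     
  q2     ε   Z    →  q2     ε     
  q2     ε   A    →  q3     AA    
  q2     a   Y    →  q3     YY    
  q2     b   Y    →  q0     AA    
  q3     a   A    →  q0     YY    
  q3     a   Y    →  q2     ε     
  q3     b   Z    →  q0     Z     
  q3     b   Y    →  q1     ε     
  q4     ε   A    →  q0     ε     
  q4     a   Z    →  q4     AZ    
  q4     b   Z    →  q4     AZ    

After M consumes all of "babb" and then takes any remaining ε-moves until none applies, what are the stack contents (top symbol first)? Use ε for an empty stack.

AZ

(q0, babb, Z) ⊢ (q3, abb, YYZ) ⊢ (q2, bb, YZ) ⊢ (q0, b, AAZ) ⊢ (q0, ε, AZ)
All input consumed in state q0 with stack AZ.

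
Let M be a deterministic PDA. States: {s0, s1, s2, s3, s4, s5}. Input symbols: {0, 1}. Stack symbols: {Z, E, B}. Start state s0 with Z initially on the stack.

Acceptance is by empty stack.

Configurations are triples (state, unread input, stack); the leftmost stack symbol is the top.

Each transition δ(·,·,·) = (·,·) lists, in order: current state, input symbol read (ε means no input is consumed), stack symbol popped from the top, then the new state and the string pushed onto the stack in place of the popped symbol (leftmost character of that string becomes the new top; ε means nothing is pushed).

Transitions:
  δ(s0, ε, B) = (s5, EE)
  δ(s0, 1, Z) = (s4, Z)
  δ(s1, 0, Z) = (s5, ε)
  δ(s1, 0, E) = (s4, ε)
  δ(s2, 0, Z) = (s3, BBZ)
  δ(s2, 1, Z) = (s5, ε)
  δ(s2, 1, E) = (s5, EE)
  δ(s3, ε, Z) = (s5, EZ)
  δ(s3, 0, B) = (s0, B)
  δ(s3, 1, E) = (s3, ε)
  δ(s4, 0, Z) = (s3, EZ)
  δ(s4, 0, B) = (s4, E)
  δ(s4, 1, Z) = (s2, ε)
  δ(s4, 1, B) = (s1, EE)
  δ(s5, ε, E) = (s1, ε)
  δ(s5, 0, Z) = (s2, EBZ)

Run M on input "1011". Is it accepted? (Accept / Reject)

Reject

(s0, 1011, Z)
  read 1, top Z: go to s4, push Z → (s4, 011, Z)
  read 0, top Z: go to s3, push EZ → (s3, 11, EZ)
  read 1, top E: go to s3, push ε → (s3, 1, Z)
  ε-move, top Z: go to s5, push EZ → (s5, 1, EZ)
  ε-move, top E: go to s1, push ε → (s1, 1, Z)
No transition applies at (s1, 1, Z); input not fully consumed.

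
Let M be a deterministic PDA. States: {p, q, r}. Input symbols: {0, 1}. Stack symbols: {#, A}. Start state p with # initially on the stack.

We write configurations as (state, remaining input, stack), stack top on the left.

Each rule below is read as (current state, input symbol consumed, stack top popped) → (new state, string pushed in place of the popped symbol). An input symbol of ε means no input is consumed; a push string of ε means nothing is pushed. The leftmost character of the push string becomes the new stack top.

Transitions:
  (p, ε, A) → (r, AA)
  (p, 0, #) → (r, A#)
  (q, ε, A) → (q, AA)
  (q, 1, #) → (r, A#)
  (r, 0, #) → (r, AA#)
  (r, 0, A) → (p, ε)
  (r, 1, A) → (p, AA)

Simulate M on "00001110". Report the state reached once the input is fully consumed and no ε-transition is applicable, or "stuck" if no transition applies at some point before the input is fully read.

(p, 00001110, #)
  read 0, top #: go to r, push A# → (r, 0001110, A#)
  read 0, top A: go to p, push ε → (p, 001110, #)
  read 0, top #: go to r, push A# → (r, 01110, A#)
  read 0, top A: go to p, push ε → (p, 1110, #)
No transition for (p, 1, top #); M blocks with input 1110 remaining.

stuck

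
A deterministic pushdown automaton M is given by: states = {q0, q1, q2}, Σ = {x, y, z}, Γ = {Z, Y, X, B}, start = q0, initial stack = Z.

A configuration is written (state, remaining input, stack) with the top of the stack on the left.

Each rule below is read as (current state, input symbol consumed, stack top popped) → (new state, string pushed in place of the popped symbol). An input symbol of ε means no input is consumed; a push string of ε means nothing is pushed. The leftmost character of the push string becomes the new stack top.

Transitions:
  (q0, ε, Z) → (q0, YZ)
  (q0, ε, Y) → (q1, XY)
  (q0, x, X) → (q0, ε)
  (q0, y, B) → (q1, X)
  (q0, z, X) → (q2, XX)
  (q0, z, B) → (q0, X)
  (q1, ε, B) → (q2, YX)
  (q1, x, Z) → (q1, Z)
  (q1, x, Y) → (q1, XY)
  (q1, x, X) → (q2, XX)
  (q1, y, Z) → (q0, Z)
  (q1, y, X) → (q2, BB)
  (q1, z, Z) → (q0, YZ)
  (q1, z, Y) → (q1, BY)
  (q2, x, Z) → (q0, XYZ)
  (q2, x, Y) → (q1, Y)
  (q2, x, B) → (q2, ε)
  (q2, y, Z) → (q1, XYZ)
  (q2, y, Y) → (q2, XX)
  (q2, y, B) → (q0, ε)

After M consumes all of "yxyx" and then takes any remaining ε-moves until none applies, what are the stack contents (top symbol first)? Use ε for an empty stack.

XXYZ

(q0, yxyx, Z)
  ε-move, top Z: go to q0, push YZ → (q0, yxyx, YZ)
  ε-move, top Y: go to q1, push XY → (q1, yxyx, XYZ)
  read y, top X: go to q2, push BB → (q2, xyx, BBYZ)
  read x, top B: go to q2, push ε → (q2, yx, BYZ)
  read y, top B: go to q0, push ε → (q0, x, YZ)
  ε-move, top Y: go to q1, push XY → (q1, x, XYZ)
  read x, top X: go to q2, push XX → (q2, ε, XXYZ)
All input consumed in state q2 with stack XXYZ.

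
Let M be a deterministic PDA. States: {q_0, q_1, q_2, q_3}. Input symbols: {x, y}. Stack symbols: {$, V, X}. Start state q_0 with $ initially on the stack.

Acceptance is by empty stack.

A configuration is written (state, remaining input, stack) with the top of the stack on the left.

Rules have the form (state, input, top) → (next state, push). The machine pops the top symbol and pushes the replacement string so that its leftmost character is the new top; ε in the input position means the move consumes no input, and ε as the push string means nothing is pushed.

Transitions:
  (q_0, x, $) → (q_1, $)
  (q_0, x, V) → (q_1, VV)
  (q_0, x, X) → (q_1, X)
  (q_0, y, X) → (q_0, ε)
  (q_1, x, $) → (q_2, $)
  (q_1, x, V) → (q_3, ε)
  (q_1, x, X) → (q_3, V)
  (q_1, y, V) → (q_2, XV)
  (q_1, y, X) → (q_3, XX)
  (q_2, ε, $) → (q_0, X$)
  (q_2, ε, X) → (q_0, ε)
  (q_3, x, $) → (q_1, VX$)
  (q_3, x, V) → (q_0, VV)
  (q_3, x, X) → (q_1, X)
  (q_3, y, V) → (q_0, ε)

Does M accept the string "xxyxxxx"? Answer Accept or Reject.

Reject

(q_0, xxyxxxx, $)
  read x, top $: go to q_1, push $ → (q_1, xyxxxx, $)
  read x, top $: go to q_2, push $ → (q_2, yxxxx, $)
  ε-move, top $: go to q_0, push X$ → (q_0, yxxxx, X$)
  read y, top X: go to q_0, push ε → (q_0, xxxx, $)
  read x, top $: go to q_1, push $ → (q_1, xxx, $)
  read x, top $: go to q_2, push $ → (q_2, xx, $)
  ε-move, top $: go to q_0, push X$ → (q_0, xx, X$)
  read x, top X: go to q_1, push X → (q_1, x, X$)
  read x, top X: go to q_3, push V → (q_3, ε, V$)
All input consumed; stack is V$, not empty, and no further ε-move applies.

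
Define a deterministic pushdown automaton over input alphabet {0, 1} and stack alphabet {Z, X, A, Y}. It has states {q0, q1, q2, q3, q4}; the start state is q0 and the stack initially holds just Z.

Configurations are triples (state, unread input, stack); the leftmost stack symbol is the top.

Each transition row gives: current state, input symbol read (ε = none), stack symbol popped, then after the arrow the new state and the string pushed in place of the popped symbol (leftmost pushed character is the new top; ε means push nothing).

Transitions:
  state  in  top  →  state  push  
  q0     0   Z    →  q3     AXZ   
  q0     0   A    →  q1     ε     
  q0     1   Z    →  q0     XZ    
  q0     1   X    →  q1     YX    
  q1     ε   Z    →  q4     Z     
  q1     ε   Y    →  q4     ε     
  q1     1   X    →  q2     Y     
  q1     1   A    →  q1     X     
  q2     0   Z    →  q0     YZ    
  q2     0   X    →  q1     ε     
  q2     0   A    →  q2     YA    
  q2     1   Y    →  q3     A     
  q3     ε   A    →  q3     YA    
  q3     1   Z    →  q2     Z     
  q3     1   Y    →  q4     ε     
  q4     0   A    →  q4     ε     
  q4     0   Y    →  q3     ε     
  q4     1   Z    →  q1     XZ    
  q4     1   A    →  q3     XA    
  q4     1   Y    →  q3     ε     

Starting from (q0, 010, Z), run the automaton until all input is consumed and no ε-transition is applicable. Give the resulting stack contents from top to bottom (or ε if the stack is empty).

XZ

(q0, 010, Z) ⊢ (q3, 10, AXZ) ⊢ (q3, 10, YAXZ) ⊢ (q4, 0, AXZ) ⊢ (q4, ε, XZ)
All input consumed in state q4 with stack XZ.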